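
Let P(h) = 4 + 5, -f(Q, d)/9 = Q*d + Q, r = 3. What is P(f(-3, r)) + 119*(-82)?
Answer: -9749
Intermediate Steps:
f(Q, d) = -9*Q - 9*Q*d (f(Q, d) = -9*(Q*d + Q) = -9*(Q + Q*d) = -9*Q - 9*Q*d)
P(h) = 9
P(f(-3, r)) + 119*(-82) = 9 + 119*(-82) = 9 - 9758 = -9749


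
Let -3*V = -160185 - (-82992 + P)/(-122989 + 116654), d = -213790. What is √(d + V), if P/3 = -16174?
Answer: I*√6436730515145/6335 ≈ 400.48*I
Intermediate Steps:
P = -48522 (P = 3*(-16174) = -48522)
V = 338301163/6335 (V = -(-160185 - (-82992 - 48522)/(-122989 + 116654))/3 = -(-160185 - (-131514)/(-6335))/3 = -(-160185 - (-131514)*(-1)/6335)/3 = -(-160185 - 1*131514/6335)/3 = -(-160185 - 131514/6335)/3 = -⅓*(-1014903489/6335) = 338301163/6335 ≈ 53402.)
√(d + V) = √(-213790 + 338301163/6335) = √(-1016058487/6335) = I*√6436730515145/6335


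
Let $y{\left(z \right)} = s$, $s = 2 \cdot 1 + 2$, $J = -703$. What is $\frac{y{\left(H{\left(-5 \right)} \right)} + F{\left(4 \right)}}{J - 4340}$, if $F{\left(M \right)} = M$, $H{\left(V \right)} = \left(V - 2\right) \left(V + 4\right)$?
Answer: $- \frac{8}{5043} \approx -0.0015864$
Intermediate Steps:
$H{\left(V \right)} = \left(-2 + V\right) \left(4 + V\right)$
$s = 4$ ($s = 2 + 2 = 4$)
$y{\left(z \right)} = 4$
$\frac{y{\left(H{\left(-5 \right)} \right)} + F{\left(4 \right)}}{J - 4340} = \frac{4 + 4}{-703 - 4340} = \frac{8}{-5043} = 8 \left(- \frac{1}{5043}\right) = - \frac{8}{5043}$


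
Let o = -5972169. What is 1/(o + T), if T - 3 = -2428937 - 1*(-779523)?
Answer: -1/7621580 ≈ -1.3121e-7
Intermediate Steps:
T = -1649411 (T = 3 + (-2428937 - 1*(-779523)) = 3 + (-2428937 + 779523) = 3 - 1649414 = -1649411)
1/(o + T) = 1/(-5972169 - 1649411) = 1/(-7621580) = -1/7621580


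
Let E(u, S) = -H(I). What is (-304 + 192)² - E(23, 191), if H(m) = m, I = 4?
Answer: 12548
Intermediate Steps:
E(u, S) = -4 (E(u, S) = -1*4 = -4)
(-304 + 192)² - E(23, 191) = (-304 + 192)² - 1*(-4) = (-112)² + 4 = 12544 + 4 = 12548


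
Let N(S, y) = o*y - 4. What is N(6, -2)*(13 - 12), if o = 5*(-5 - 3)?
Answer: 76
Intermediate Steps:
o = -40 (o = 5*(-8) = -40)
N(S, y) = -4 - 40*y (N(S, y) = -40*y - 4 = -4 - 40*y)
N(6, -2)*(13 - 12) = (-4 - 40*(-2))*(13 - 12) = (-4 + 80)*1 = 76*1 = 76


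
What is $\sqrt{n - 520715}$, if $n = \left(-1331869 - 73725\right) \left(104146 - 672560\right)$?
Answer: $\sqrt{798958787201} \approx 8.9385 \cdot 10^{5}$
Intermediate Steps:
$n = 798959307916$ ($n = \left(-1405594\right) \left(-568414\right) = 798959307916$)
$\sqrt{n - 520715} = \sqrt{798959307916 - 520715} = \sqrt{798958787201}$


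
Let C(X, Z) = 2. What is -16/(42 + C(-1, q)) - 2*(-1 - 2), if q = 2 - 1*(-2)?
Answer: 62/11 ≈ 5.6364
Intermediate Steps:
q = 4 (q = 2 + 2 = 4)
-16/(42 + C(-1, q)) - 2*(-1 - 2) = -16/(42 + 2) - 2*(-1 - 2) = -16/44 - 2*(-3) = (1/44)*(-16) + 6 = -4/11 + 6 = 62/11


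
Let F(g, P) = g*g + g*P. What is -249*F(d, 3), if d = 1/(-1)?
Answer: 498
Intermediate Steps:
d = -1 (d = 1*(-1) = -1)
F(g, P) = g**2 + P*g
-249*F(d, 3) = -(-249)*(3 - 1) = -(-249)*2 = -249*(-2) = 498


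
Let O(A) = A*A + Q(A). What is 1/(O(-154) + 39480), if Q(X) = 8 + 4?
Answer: 1/63208 ≈ 1.5821e-5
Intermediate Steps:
Q(X) = 12
O(A) = 12 + A² (O(A) = A*A + 12 = A² + 12 = 12 + A²)
1/(O(-154) + 39480) = 1/((12 + (-154)²) + 39480) = 1/((12 + 23716) + 39480) = 1/(23728 + 39480) = 1/63208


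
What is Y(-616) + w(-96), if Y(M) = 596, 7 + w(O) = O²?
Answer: 9805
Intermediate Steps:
w(O) = -7 + O²
Y(-616) + w(-96) = 596 + (-7 + (-96)²) = 596 + (-7 + 9216) = 596 + 9209 = 9805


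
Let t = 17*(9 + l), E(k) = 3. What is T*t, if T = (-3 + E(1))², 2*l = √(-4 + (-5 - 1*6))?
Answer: 0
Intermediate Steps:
l = I*√15/2 (l = √(-4 + (-5 - 1*6))/2 = √(-4 + (-5 - 6))/2 = √(-4 - 11)/2 = √(-15)/2 = (I*√15)/2 = I*√15/2 ≈ 1.9365*I)
t = 153 + 17*I*√15/2 (t = 17*(9 + I*√15/2) = 153 + 17*I*√15/2 ≈ 153.0 + 32.92*I)
T = 0 (T = (-3 + 3)² = 0² = 0)
T*t = 0*(153 + 17*I*√15/2) = 0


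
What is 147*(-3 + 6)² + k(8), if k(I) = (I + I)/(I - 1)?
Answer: 9277/7 ≈ 1325.3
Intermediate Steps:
k(I) = 2*I/(-1 + I) (k(I) = (2*I)/(-1 + I) = 2*I/(-1 + I))
147*(-3 + 6)² + k(8) = 147*(-3 + 6)² + 2*8/(-1 + 8) = 147*3² + 2*8/7 = 147*9 + 2*8*(⅐) = 1323 + 16/7 = 9277/7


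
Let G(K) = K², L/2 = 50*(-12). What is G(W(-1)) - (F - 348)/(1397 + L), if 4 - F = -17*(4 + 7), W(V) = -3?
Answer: 1930/197 ≈ 9.7970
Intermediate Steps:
F = 191 (F = 4 - (-17)*(4 + 7) = 4 - (-17)*11 = 4 - 1*(-187) = 4 + 187 = 191)
L = -1200 (L = 2*(50*(-12)) = 2*(-600) = -1200)
G(W(-1)) - (F - 348)/(1397 + L) = (-3)² - (191 - 348)/(1397 - 1200) = 9 - (-157)/197 = 9 - 1*(-157/197) = 9 + 157/197 = 1930/197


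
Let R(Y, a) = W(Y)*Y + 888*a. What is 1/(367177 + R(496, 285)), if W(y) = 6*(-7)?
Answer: 1/599425 ≈ 1.6683e-6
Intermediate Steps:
W(y) = -42
R(Y, a) = -42*Y + 888*a
1/(367177 + R(496, 285)) = 1/(367177 + (-42*496 + 888*285)) = 1/(367177 + (-20832 + 253080)) = 1/(367177 + 232248) = 1/599425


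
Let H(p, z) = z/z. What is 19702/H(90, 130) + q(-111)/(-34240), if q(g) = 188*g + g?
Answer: 674617459/34240 ≈ 19703.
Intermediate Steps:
H(p, z) = 1
q(g) = 189*g
19702/H(90, 130) + q(-111)/(-34240) = 19702/1 + (189*(-111))/(-34240) = 19702*1 - 20979*(-1/34240) = 19702 + 20979/34240 = 674617459/34240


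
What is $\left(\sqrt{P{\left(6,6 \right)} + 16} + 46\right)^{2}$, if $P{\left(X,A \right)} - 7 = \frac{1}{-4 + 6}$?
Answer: $\frac{\left(92 + \sqrt{94}\right)^{2}}{4} \approx 2585.5$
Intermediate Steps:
$P{\left(X,A \right)} = \frac{15}{2}$ ($P{\left(X,A \right)} = 7 + \frac{1}{-4 + 6} = 7 + \frac{1}{2} = \frac{15}{2}$)
$\left(\sqrt{P{\left(6,6 \right)} + 16} + 46\right)^{2} = \left(\sqrt{\frac{15}{2} + 16} + 46\right)^{2} = \left(\sqrt{\frac{47}{2}} + 46\right)^{2} = \left(\frac{\sqrt{94}}{2} + 46\right)^{2} = \left(46 + \frac{\sqrt{94}}{2}\right)^{2}$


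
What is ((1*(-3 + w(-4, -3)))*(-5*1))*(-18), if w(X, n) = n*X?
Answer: 810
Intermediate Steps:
w(X, n) = X*n
((1*(-3 + w(-4, -3)))*(-5*1))*(-18) = ((1*(-3 - 4*(-3)))*(-5*1))*(-18) = ((1*(-3 + 12))*(-5))*(-18) = ((1*9)*(-5))*(-18) = (9*(-5))*(-18) = -45*(-18) = 810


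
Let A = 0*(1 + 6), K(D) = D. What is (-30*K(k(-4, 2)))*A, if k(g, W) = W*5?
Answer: 0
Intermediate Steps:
k(g, W) = 5*W
A = 0 (A = 0*7 = 0)
(-30*K(k(-4, 2)))*A = -150*2*0 = -30*10*0 = -300*0 = 0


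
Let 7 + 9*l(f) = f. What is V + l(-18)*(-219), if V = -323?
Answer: 856/3 ≈ 285.33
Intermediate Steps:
l(f) = -7/9 + f/9
V + l(-18)*(-219) = -323 + (-7/9 + (⅑)*(-18))*(-219) = -323 + (-7/9 - 2)*(-219) = -323 - 25/9*(-219) = -323 + 1825/3 = 856/3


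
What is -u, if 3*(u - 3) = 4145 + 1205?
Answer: -5359/3 ≈ -1786.3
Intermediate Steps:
u = 5359/3 (u = 3 + (4145 + 1205)/3 = 3 + (⅓)*5350 = 3 + 5350/3 = 5359/3 ≈ 1786.3)
-u = -1*5359/3 = -5359/3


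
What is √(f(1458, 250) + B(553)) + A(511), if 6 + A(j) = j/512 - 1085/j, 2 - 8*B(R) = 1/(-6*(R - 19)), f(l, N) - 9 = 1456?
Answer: -266313/37376 + √6685197442/2136 ≈ 31.153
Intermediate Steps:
f(l, N) = 1465 (f(l, N) = 9 + 1456 = 1465)
B(R) = ¼ - 1/(8*(114 - 6*R)) (B(R) = ¼ - (-1/(6*(R - 19)))/8 = ¼ - (-1/(6*(-19 + R)))/8 = ¼ - 1/(8*(114 - 6*R)))
A(j) = -6 - 1085/j + j/512 (A(j) = -6 + (j/512 - 1085/j) = -6 + (-1085/j + j/512) = -6 - 1085/j + j/512)
√(f(1458, 250) + B(553)) + A(511) = √(1465 + (-227 + 12*553)/(48*(-19 + 553))) + (-6 - 1085/511 + (1/512)*511) = √(1465 + (1/48)*(-227 + 6636)/534) + (-6 - 1085*1/511 + 511/512) = √(1465 + (1/48)*(1/534)*6409) + (-6 - 155/73 + 511/512) = √(1465 + 6409/25632) - 266313/37376 = √(37557289/25632) - 266313/37376 = √6685197442/2136 - 266313/37376 = -266313/37376 + √6685197442/2136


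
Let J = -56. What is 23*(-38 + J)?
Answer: -2162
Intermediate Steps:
23*(-38 + J) = 23*(-38 - 56) = 23*(-94) = -2162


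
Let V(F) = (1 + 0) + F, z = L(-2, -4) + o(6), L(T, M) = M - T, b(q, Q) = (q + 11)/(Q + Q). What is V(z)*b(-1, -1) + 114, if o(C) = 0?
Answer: 119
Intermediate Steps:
b(q, Q) = (11 + q)/(2*Q) (b(q, Q) = (11 + q)/((2*Q)) = (11 + q)*(1/(2*Q)) = (11 + q)/(2*Q))
z = -2 (z = (-4 - 1*(-2)) + 0 = (-4 + 2) + 0 = -2 + 0 = -2)
V(F) = 1 + F
V(z)*b(-1, -1) + 114 = (1 - 2)*((1/2)*(11 - 1)/(-1)) + 114 = -(-1)*10/2 + 114 = -1*(-5) + 114 = 5 + 114 = 119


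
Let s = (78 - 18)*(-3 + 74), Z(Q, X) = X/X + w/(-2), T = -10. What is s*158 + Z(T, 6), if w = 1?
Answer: 1346161/2 ≈ 6.7308e+5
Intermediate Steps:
Z(Q, X) = ½ (Z(Q, X) = X/X + 1/(-2) = 1 + 1*(-½) = 1 - ½ = ½)
s = 4260 (s = 60*71 = 4260)
s*158 + Z(T, 6) = 4260*158 + ½ = 673080 + ½ = 1346161/2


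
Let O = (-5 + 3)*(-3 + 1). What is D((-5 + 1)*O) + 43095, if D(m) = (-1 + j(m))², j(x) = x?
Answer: 43384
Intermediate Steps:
O = 4 (O = -2*(-2) = 4)
D(m) = (-1 + m)²
D((-5 + 1)*O) + 43095 = (-1 + (-5 + 1)*4)² + 43095 = (-1 - 4*4)² + 43095 = (-1 - 16)² + 43095 = (-17)² + 43095 = 289 + 43095 = 43384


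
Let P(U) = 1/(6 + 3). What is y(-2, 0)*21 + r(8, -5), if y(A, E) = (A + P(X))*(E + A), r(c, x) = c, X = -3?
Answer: 262/3 ≈ 87.333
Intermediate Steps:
P(U) = ⅑ (P(U) = 1/9 = ⅑)
y(A, E) = (⅑ + A)*(A + E) (y(A, E) = (A + ⅑)*(E + A) = (⅑ + A)*(A + E))
y(-2, 0)*21 + r(8, -5) = ((-2)² + (⅑)*(-2) + (⅑)*0 - 2*0)*21 + 8 = (4 - 2/9 + 0 + 0)*21 + 8 = (34/9)*21 + 8 = 238/3 + 8 = 262/3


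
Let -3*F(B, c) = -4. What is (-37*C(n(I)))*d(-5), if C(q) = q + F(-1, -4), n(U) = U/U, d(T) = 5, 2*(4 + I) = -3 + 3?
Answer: -1295/3 ≈ -431.67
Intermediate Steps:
I = -4 (I = -4 + (-3 + 3)/2 = -4 + (½)*0 = -4 + 0 = -4)
F(B, c) = 4/3 (F(B, c) = -⅓*(-4) = 4/3)
n(U) = 1
C(q) = 4/3 + q (C(q) = q + 4/3 = 4/3 + q)
(-37*C(n(I)))*d(-5) = -37*(4/3 + 1)*5 = -37*7/3*5 = -259/3*5 = -1295/3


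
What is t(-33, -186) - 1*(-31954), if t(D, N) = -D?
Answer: 31987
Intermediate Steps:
t(-33, -186) - 1*(-31954) = -1*(-33) - 1*(-31954) = 33 + 31954 = 31987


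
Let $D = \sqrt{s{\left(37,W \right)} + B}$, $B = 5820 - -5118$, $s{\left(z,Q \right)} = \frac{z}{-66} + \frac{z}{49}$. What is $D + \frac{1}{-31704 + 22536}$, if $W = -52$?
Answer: $- \frac{1}{9168} + \frac{\sqrt{2334691986}}{462} \approx 104.59$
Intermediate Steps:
$s{\left(z,Q \right)} = \frac{17 z}{3234}$ ($s{\left(z,Q \right)} = z \left(- \frac{1}{66}\right) + z \frac{1}{49} = - \frac{z}{66} + \frac{z}{49} = \frac{17 z}{3234}$)
$B = 10938$ ($B = 5820 + 5118 = 10938$)
$D = \frac{\sqrt{2334691986}}{462}$ ($D = \sqrt{\frac{17}{3234} \cdot 37 + 10938} = \sqrt{\frac{629}{3234} + 10938} = \sqrt{\frac{35374121}{3234}} = \frac{\sqrt{2334691986}}{462} \approx 104.59$)
$D + \frac{1}{-31704 + 22536} = \frac{\sqrt{2334691986}}{462} + \frac{1}{-31704 + 22536} = \frac{\sqrt{2334691986}}{462} + \frac{1}{-9168} = \frac{\sqrt{2334691986}}{462} - \frac{1}{9168} = - \frac{1}{9168} + \frac{\sqrt{2334691986}}{462}$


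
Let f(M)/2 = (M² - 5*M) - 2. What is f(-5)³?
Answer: 884736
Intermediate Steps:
f(M) = -4 - 10*M + 2*M² (f(M) = 2*((M² - 5*M) - 2) = 2*(-2 + M² - 5*M) = -4 - 10*M + 2*M²)
f(-5)³ = (-4 - 10*(-5) + 2*(-5)²)³ = (-4 + 50 + 2*25)³ = (-4 + 50 + 50)³ = 96³ = 884736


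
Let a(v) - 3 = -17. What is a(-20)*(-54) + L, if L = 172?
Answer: 928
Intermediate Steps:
a(v) = -14 (a(v) = 3 - 17 = -14)
a(-20)*(-54) + L = -14*(-54) + 172 = 756 + 172 = 928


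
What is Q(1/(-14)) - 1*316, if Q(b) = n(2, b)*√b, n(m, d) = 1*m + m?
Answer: -316 + 2*I*√14/7 ≈ -316.0 + 1.069*I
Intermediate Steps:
n(m, d) = 2*m (n(m, d) = m + m = 2*m)
Q(b) = 4*√b (Q(b) = (2*2)*√b = 4*√b)
Q(1/(-14)) - 1*316 = 4*√(1/(-14)) - 1*316 = 4*√(-1/14) - 316 = 4*(I*√14/14) - 316 = 2*I*√14/7 - 316 = -316 + 2*I*√14/7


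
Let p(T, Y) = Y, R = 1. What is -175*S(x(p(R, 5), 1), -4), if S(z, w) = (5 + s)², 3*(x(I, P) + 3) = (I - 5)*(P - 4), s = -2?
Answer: -1575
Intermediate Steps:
x(I, P) = -3 + (-5 + I)*(-4 + P)/3 (x(I, P) = -3 + ((I - 5)*(P - 4))/3 = -3 + ((-5 + I)*(-4 + P))/3 = -3 + (-5 + I)*(-4 + P)/3)
S(z, w) = 9 (S(z, w) = (5 - 2)² = 3² = 9)
-175*S(x(p(R, 5), 1), -4) = -175*9 = -1575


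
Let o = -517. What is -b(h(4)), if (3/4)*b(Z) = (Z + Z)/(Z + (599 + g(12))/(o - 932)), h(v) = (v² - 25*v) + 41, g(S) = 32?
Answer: -83076/31469 ≈ -2.6399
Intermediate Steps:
h(v) = 41 + v² - 25*v
b(Z) = 8*Z/(3*(-631/1449 + Z)) (b(Z) = 4*((Z + Z)/(Z + (599 + 32)/(-517 - 932)))/3 = 4*((2*Z)/(Z + 631/(-1449)))/3 = 4*((2*Z)/(Z + 631*(-1/1449)))/3 = 4*((2*Z)/(Z - 631/1449))/3 = 4*((2*Z)/(-631/1449 + Z))/3 = 4*(2*Z/(-631/1449 + Z))/3 = 8*Z/(3*(-631/1449 + Z)))
-b(h(4)) = -3864*(41 + 4² - 25*4)/(-631 + 1449*(41 + 4² - 25*4)) = -3864*(41 + 16 - 100)/(-631 + 1449*(41 + 16 - 100)) = -3864*(-43)/(-631 + 1449*(-43)) = -3864*(-43)/(-631 - 62307) = -3864*(-43)/(-62938) = -3864*(-43)*(-1)/62938 = -1*83076/31469 = -83076/31469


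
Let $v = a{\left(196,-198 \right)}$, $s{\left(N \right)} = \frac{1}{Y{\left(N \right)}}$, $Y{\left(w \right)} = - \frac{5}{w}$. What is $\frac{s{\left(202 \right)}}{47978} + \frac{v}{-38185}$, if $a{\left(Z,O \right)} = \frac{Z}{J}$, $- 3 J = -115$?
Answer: $- \frac{638567}{654299975} \approx -0.00097595$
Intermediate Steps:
$J = \frac{115}{3}$ ($J = \left(- \frac{1}{3}\right) \left(-115\right) = \frac{115}{3} \approx 38.333$)
$a{\left(Z,O \right)} = \frac{3 Z}{115}$ ($a{\left(Z,O \right)} = \frac{Z}{\frac{115}{3}} = Z \frac{3}{115} = \frac{3 Z}{115}$)
$s{\left(N \right)} = - \frac{N}{5}$ ($s{\left(N \right)} = \frac{1}{\left(-5\right) \frac{1}{N}} = - \frac{N}{5}$)
$v = \frac{588}{115}$ ($v = \frac{3}{115} \cdot 196 = \frac{588}{115} \approx 5.113$)
$\frac{s{\left(202 \right)}}{47978} + \frac{v}{-38185} = \frac{\left(- \frac{1}{5}\right) 202}{47978} + \frac{588}{115 \left(-38185\right)} = \left(- \frac{202}{5}\right) \frac{1}{47978} + \frac{588}{115} \left(- \frac{1}{38185}\right) = - \frac{101}{119945} - \frac{84}{627325} = - \frac{638567}{654299975}$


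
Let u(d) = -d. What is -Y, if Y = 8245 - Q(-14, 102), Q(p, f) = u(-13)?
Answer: -8232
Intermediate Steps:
Q(p, f) = 13 (Q(p, f) = -1*(-13) = 13)
Y = 8232 (Y = 8245 - 1*13 = 8245 - 13 = 8232)
-Y = -1*8232 = -8232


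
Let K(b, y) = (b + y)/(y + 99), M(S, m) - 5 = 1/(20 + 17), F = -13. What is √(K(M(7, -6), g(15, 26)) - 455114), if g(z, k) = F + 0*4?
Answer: I*√4608086622826/3182 ≈ 674.62*I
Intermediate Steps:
g(z, k) = -13 (g(z, k) = -13 + 0*4 = -13 + 0 = -13)
M(S, m) = 186/37 (M(S, m) = 5 + 1/(20 + 17) = 5 + 1/37 = 186/37)
K(b, y) = (b + y)/(99 + y)
√(K(M(7, -6), g(15, 26)) - 455114) = √((186/37 - 13)/(99 - 13) - 455114) = √(-295/37/86 - 455114) = √((1/86)*(-295/37) - 455114) = √(-295/3182 - 455114) = √(-1448173043/3182) = I*√4608086622826/3182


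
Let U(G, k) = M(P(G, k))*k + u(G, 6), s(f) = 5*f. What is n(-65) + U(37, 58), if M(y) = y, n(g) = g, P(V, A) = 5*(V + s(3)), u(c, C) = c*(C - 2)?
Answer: 15163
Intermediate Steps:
u(c, C) = c*(-2 + C)
P(V, A) = 75 + 5*V (P(V, A) = 5*(V + 5*3) = 5*(V + 15) = 5*(15 + V) = 75 + 5*V)
U(G, k) = 4*G + k*(75 + 5*G) (U(G, k) = (75 + 5*G)*k + G*(-2 + 6) = k*(75 + 5*G) + G*4 = k*(75 + 5*G) + 4*G = 4*G + k*(75 + 5*G))
n(-65) + U(37, 58) = -65 + (4*37 + 5*58*(15 + 37)) = -65 + (148 + 5*58*52) = -65 + (148 + 15080) = -65 + 15228 = 15163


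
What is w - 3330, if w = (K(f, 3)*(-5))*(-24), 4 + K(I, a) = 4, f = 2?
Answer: -3330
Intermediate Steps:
K(I, a) = 0 (K(I, a) = -4 + 4 = 0)
w = 0 (w = (0*(-5))*(-24) = 0*(-24) = 0)
w - 3330 = 0 - 3330 = -3330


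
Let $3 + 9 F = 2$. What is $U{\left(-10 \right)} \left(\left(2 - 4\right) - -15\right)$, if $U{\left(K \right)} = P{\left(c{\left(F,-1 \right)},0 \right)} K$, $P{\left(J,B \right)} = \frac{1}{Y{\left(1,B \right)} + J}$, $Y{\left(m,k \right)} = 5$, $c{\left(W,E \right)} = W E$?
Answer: $- \frac{585}{23} \approx -25.435$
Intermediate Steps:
$F = - \frac{1}{9}$ ($F = - \frac{1}{3} + \frac{1}{9} \cdot 2 = - \frac{1}{3} + \frac{2}{9} = - \frac{1}{9} \approx -0.11111$)
$c{\left(W,E \right)} = E W$
$P{\left(J,B \right)} = \frac{1}{5 + J}$
$U{\left(K \right)} = \frac{9 K}{46}$ ($U{\left(K \right)} = \frac{K}{5 - - \frac{1}{9}} = \frac{K}{5 + \frac{1}{9}} = \frac{K}{\frac{46}{9}} = \frac{9 K}{46}$)
$U{\left(-10 \right)} \left(\left(2 - 4\right) - -15\right) = \frac{9}{46} \left(-10\right) \left(\left(2 - 4\right) - -15\right) = - \frac{45 \left(\left(2 - 4\right) + 15\right)}{23} = - \frac{45 \left(-2 + 15\right)}{23} = \left(- \frac{45}{23}\right) 13 = - \frac{585}{23}$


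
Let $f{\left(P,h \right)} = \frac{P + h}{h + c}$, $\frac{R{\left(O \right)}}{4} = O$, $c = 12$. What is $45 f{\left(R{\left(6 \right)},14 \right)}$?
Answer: $\frac{855}{13} \approx 65.769$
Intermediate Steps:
$R{\left(O \right)} = 4 O$
$f{\left(P,h \right)} = \frac{P + h}{12 + h}$ ($f{\left(P,h \right)} = \frac{P + h}{h + 12} = \frac{P + h}{12 + h}$)
$45 f{\left(R{\left(6 \right)},14 \right)} = 45 \frac{4 \cdot 6 + 14}{12 + 14} = 45 \frac{24 + 14}{26} = 45 \cdot \frac{1}{26} \cdot 38 = 45 \cdot \frac{19}{13} = \frac{855}{13}$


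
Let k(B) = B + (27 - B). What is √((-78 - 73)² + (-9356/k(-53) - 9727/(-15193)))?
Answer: 2*√104960892900657/136737 ≈ 149.85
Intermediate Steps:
k(B) = 27
√((-78 - 73)² + (-9356/k(-53) - 9727/(-15193))) = √((-78 - 73)² + (-9356/27 - 9727/(-15193))) = √((-151)² + (-9356*1/27 - 9727*(-1/15193))) = √(22801 + (-9356/27 + 9727/15193)) = √(22801 - 141883079/410211) = √(9211337932/410211) = 2*√104960892900657/136737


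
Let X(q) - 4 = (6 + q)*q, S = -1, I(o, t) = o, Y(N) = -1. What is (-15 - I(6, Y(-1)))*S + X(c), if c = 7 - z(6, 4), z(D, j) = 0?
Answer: 116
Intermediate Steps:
c = 7 (c = 7 - 1*0 = 7 + 0 = 7)
X(q) = 4 + q*(6 + q) (X(q) = 4 + (6 + q)*q = 4 + q*(6 + q))
(-15 - I(6, Y(-1)))*S + X(c) = (-15 - 1*6)*(-1) + (4 + 7**2 + 6*7) = (-15 - 6)*(-1) + (4 + 49 + 42) = -21*(-1) + 95 = 21 + 95 = 116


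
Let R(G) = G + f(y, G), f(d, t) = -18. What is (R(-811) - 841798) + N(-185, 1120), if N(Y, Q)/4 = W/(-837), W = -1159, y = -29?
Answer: -705274163/837 ≈ -8.4262e+5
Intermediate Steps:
N(Y, Q) = 4636/837 (N(Y, Q) = 4*(-1159/(-837)) = 4*(-1159*(-1/837)) = 4*(1159/837) = 4636/837)
R(G) = -18 + G (R(G) = G - 18 = -18 + G)
(R(-811) - 841798) + N(-185, 1120) = ((-18 - 811) - 841798) + 4636/837 = (-829 - 841798) + 4636/837 = -842627 + 4636/837 = -705274163/837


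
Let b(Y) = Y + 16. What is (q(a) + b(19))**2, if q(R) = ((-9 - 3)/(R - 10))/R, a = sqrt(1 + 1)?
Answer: 2963641/2401 + 103260*sqrt(2)/2401 ≈ 1295.2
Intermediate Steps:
b(Y) = 16 + Y
a = sqrt(2) ≈ 1.4142
q(R) = -12/(R*(-10 + R)) (q(R) = (-12/(-10 + R))/R = -12/(R*(-10 + R)))
(q(a) + b(19))**2 = (-12/((sqrt(2))*(-10 + sqrt(2))) + (16 + 19))**2 = (-12*sqrt(2)/2/(-10 + sqrt(2)) + 35)**2 = (-6*sqrt(2)/(-10 + sqrt(2)) + 35)**2 = (35 - 6*sqrt(2)/(-10 + sqrt(2)))**2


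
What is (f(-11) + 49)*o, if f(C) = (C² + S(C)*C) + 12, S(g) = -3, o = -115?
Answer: -24725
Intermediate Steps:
f(C) = 12 + C² - 3*C (f(C) = (C² - 3*C) + 12 = 12 + C² - 3*C)
(f(-11) + 49)*o = ((12 + (-11)² - 3*(-11)) + 49)*(-115) = ((12 + 121 + 33) + 49)*(-115) = (166 + 49)*(-115) = 215*(-115) = -24725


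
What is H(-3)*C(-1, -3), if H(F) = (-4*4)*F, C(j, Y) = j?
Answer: -48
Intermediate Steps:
H(F) = -16*F
H(-3)*C(-1, -3) = -16*(-3)*(-1) = 48*(-1) = -48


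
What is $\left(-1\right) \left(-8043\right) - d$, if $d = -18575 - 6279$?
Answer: $32897$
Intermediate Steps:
$d = -24854$
$\left(-1\right) \left(-8043\right) - d = \left(-1\right) \left(-8043\right) - -24854 = 8043 + 24854 = 32897$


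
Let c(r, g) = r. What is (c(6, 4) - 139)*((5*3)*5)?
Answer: -9975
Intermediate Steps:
(c(6, 4) - 139)*((5*3)*5) = (6 - 139)*((5*3)*5) = -1995*5 = -133*75 = -9975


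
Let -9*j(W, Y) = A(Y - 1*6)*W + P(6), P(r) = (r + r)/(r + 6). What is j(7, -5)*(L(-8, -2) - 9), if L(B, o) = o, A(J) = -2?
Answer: -143/9 ≈ -15.889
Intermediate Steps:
P(r) = 2*r/(6 + r) (P(r) = (2*r)/(6 + r) = 2*r/(6 + r))
j(W, Y) = -⅑ + 2*W/9 (j(W, Y) = -(-2*W + 2*6/(6 + 6))/9 = -(-2*W + 2*6/12)/9 = -(-2*W + 2*6*(1/12))/9 = -(-2*W + 1)/9 = -(1 - 2*W)/9 = -⅑ + 2*W/9)
j(7, -5)*(L(-8, -2) - 9) = (-⅑ + (2/9)*7)*(-2 - 9) = (-⅑ + 14/9)*(-11) = (13/9)*(-11) = -143/9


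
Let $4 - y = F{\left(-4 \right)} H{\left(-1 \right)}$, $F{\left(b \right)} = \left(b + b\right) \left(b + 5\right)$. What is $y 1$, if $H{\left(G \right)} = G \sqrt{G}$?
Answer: $4 - 8 i \approx 4.0 - 8.0 i$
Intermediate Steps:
$H{\left(G \right)} = G^{\frac{3}{2}}$
$F{\left(b \right)} = 2 b \left(5 + b\right)$
$y = 4 - 8 i$ ($y = 4 - 2 \left(-4\right) \left(5 - 4\right) \left(-1\right)^{\frac{3}{2}} = 4 - 2 \left(-4\right) 1 \left(- i\right) = 4 - - 8 \left(- i\right) = 4 - 8 i \approx 4.0 - 8.0 i$)
$y 1 = \left(4 - 8 i\right) 1 = 4 - 8 i$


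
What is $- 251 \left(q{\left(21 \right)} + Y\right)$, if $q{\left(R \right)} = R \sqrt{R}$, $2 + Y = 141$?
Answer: $-34889 - 5271 \sqrt{21} \approx -59044.0$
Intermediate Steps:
$Y = 139$ ($Y = -2 + 141 = 139$)
$q{\left(R \right)} = R^{\frac{3}{2}}$
$- 251 \left(q{\left(21 \right)} + Y\right) = - 251 \left(21^{\frac{3}{2}} + 139\right) = - 251 \left(21 \sqrt{21} + 139\right) = - 251 \left(139 + 21 \sqrt{21}\right) = -34889 - 5271 \sqrt{21}$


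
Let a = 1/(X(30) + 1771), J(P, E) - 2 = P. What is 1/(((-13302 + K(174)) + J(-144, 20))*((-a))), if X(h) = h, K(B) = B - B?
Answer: 1801/13444 ≈ 0.13396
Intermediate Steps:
J(P, E) = 2 + P
K(B) = 0
a = 1/1801 (a = 1/(30 + 1771) = 1/1801 ≈ 0.00055525)
1/(((-13302 + K(174)) + J(-144, 20))*((-a))) = 1/(((-13302 + 0) + (2 - 144))*((-1*1/1801))) = 1/((-13302 - 142)*(-1/1801)) = -1801/(-13444) = -1/13444*(-1801) = 1801/13444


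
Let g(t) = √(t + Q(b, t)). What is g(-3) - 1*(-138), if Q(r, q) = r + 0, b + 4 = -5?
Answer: 138 + 2*I*√3 ≈ 138.0 + 3.4641*I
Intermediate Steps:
b = -9 (b = -4 - 5 = -9)
Q(r, q) = r
g(t) = √(-9 + t) (g(t) = √(t - 9) = √(-9 + t))
g(-3) - 1*(-138) = √(-9 - 3) - 1*(-138) = √(-12) + 138 = 2*I*√3 + 138 = 138 + 2*I*√3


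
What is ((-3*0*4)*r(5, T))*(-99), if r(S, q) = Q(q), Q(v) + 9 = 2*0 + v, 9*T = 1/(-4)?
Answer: 0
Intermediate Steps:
T = -1/36 (T = (1/(-4))/9 = (1*(-¼))/9 = (⅑)*(-¼) = -1/36 ≈ -0.027778)
Q(v) = -9 + v (Q(v) = -9 + (2*0 + v) = -9 + (0 + v) = -9 + v)
r(S, q) = -9 + q
((-3*0*4)*r(5, T))*(-99) = ((-3*0*4)*(-9 - 1/36))*(-99) = ((0*4)*(-325/36))*(-99) = (0*(-325/36))*(-99) = 0*(-99) = 0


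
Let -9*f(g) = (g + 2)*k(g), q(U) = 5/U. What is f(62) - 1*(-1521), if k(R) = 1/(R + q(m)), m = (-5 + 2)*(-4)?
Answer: 3417431/2247 ≈ 1520.9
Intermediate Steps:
m = 12 (m = -3*(-4) = 12)
k(R) = 1/(5/12 + R) (k(R) = 1/(R + 5/12) = 1/(5/12 + R))
f(g) = -4*(2 + g)/(3*(5 + 12*g)) (f(g) = -(g + 2)*12/(5 + 12*g)/9 = -(2 + g)*12/(5 + 12*g)/9 = -4*(2 + g)/(3*(5 + 12*g)))
f(62) - 1*(-1521) = 4*(-2 - 1*62)/(3*(5 + 12*62)) - 1*(-1521) = 4*(-2 - 62)/(3*(5 + 744)) + 1521 = (4/3)*(-64)/749 + 1521 = (4/3)*(1/749)*(-64) + 1521 = -256/2247 + 1521 = 3417431/2247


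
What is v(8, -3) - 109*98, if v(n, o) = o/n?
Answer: -85459/8 ≈ -10682.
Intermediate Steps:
v(8, -3) - 109*98 = -3/8 - 109*98 = -3*1/8 - 10682 = -3/8 - 10682 = -85459/8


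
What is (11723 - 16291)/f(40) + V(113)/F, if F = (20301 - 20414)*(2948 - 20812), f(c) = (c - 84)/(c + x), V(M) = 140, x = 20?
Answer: 449080085/72094 ≈ 6229.1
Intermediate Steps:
f(c) = (-84 + c)/(20 + c) (f(c) = (c - 84)/(c + 20) = (-84 + c)/(20 + c))
F = 2018632 (F = -113*(-17864) = 2018632)
(11723 - 16291)/f(40) + V(113)/F = (11723 - 16291)/(((-84 + 40)/(20 + 40))) + 140/2018632 = -4568/(-44/60) + 140*(1/2018632) = -4568/((1/60)*(-44)) + 5/72094 = -4568/(-11/15) + 5/72094 = -4568*(-15/11) + 5/72094 = 68520/11 + 5/72094 = 449080085/72094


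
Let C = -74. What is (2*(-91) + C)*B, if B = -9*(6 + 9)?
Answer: 34560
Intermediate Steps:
B = -135 (B = -9*15 = -135)
(2*(-91) + C)*B = (2*(-91) - 74)*(-135) = (-182 - 74)*(-135) = -256*(-135) = 34560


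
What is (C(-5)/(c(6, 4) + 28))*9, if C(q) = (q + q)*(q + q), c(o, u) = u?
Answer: 225/8 ≈ 28.125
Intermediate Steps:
C(q) = 4*q² (C(q) = (2*q)*(2*q) = 4*q²)
(C(-5)/(c(6, 4) + 28))*9 = ((4*(-5)²)/(4 + 28))*9 = ((4*25)/32)*9 = ((1/32)*100)*9 = (25/8)*9 = 225/8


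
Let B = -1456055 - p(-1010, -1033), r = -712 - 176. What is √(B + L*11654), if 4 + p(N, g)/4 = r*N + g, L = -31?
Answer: I*√5400701 ≈ 2323.9*I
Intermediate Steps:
r = -888
p(N, g) = -16 - 3552*N + 4*g (p(N, g) = -16 + 4*(-888*N + g) = -16 + 4*(g - 888*N) = -16 + (-3552*N + 4*g) = -16 - 3552*N + 4*g)
B = -5039427 (B = -1456055 - (-16 - 3552*(-1010) + 4*(-1033)) = -1456055 - (-16 + 3587520 - 4132) = -1456055 - 1*3583372 = -1456055 - 3583372 = -5039427)
√(B + L*11654) = √(-5039427 - 31*11654) = √(-5039427 - 361274) = √(-5400701) = I*√5400701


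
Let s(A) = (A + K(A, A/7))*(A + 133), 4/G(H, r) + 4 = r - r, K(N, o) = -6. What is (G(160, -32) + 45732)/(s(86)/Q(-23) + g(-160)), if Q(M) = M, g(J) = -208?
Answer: -1051813/22304 ≈ -47.158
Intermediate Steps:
G(H, r) = -1 (G(H, r) = 4/(-4 + (r - r)) = 4/(-4 + 0) = 4/(-4) = 4*(-1/4) = -1)
s(A) = (-6 + A)*(133 + A) (s(A) = (A - 6)*(A + 133) = (-6 + A)*(133 + A))
(G(160, -32) + 45732)/(s(86)/Q(-23) + g(-160)) = (-1 + 45732)/((-798 + 86**2 + 127*86)/(-23) - 208) = 45731/((-798 + 7396 + 10922)*(-1/23) - 208) = 45731/(17520*(-1/23) - 208) = 45731/(-17520/23 - 208) = 45731/(-22304/23) = 45731*(-23/22304) = -1051813/22304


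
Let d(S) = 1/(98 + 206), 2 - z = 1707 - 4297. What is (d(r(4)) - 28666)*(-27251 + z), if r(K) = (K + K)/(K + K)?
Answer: 214889943117/304 ≈ 7.0687e+8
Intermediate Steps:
r(K) = 1 (r(K) = (2*K)/((2*K)) = (2*K)*(1/(2*K)) = 1)
z = 2592 (z = 2 - (1707 - 4297) = 2 - 1*(-2590) = 2 + 2590 = 2592)
d(S) = 1/304
(d(r(4)) - 28666)*(-27251 + z) = (1/304 - 28666)*(-27251 + 2592) = -8714463/304*(-24659) = 214889943117/304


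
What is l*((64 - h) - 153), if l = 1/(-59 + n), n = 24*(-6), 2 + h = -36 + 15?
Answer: 66/203 ≈ 0.32512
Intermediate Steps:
h = -23 (h = -2 + (-36 + 15) = -2 - 21 = -23)
n = -144
l = -1/203 (l = 1/(-59 - 144) = 1/(-203) = -1/203 ≈ -0.0049261)
l*((64 - h) - 153) = -((64 - 1*(-23)) - 153)/203 = -((64 + 23) - 153)/203 = -(87 - 153)/203 = -1/203*(-66) = 66/203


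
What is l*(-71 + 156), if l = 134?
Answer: 11390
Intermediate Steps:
l*(-71 + 156) = 134*(-71 + 156) = 134*85 = 11390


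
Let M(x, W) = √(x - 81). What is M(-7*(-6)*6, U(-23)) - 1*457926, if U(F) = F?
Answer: -457926 + 3*√19 ≈ -4.5791e+5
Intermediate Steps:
M(x, W) = √(-81 + x)
M(-7*(-6)*6, U(-23)) - 1*457926 = √(-81 - 7*(-6)*6) - 1*457926 = √(-81 + 42*6) - 457926 = √(-81 + 252) - 457926 = √171 - 457926 = 3*√19 - 457926 = -457926 + 3*√19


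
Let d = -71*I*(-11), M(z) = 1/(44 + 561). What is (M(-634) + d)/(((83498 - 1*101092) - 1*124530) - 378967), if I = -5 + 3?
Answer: 105001/35028895 ≈ 0.0029976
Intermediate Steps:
I = -2
M(z) = 1/605
d = -1562 (d = -71*(-2)*(-11) = 142*(-11) = -1562)
(M(-634) + d)/(((83498 - 1*101092) - 1*124530) - 378967) = (1/605 - 1562)/(((83498 - 1*101092) - 1*124530) - 378967) = -945009/(605*(((83498 - 101092) - 124530) - 378967)) = -945009/(605*((-17594 - 124530) - 378967)) = -945009/(605*(-142124 - 378967)) = -945009/605/(-521091) = -945009/605*(-1/521091) = 105001/35028895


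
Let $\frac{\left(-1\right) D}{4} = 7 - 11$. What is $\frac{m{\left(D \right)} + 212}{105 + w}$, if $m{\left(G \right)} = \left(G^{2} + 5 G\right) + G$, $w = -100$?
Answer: $\frac{564}{5} \approx 112.8$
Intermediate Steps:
$D = 16$ ($D = - 4 \left(7 - 11\right) = \left(-4\right) \left(-4\right) = 16$)
$m{\left(G \right)} = G^{2} + 6 G$
$\frac{m{\left(D \right)} + 212}{105 + w} = \frac{16 \left(6 + 16\right) + 212}{105 - 100} = \frac{16 \cdot 22 + 212}{5} = \left(352 + 212\right) \frac{1}{5} = 564 \cdot \frac{1}{5} = \frac{564}{5}$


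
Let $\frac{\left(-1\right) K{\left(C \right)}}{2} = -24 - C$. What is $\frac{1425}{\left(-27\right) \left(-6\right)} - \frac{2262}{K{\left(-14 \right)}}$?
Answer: $- \frac{14081}{135} \approx -104.3$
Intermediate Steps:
$K{\left(C \right)} = 48 + 2 C$ ($K{\left(C \right)} = - 2 \left(-24 - C\right) = 48 + 2 C$)
$\frac{1425}{\left(-27\right) \left(-6\right)} - \frac{2262}{K{\left(-14 \right)}} = \frac{1425}{\left(-27\right) \left(-6\right)} - \frac{2262}{48 + 2 \left(-14\right)} = \frac{1425}{162} - \frac{2262}{48 - 28} = 1425 \cdot \frac{1}{162} - \frac{2262}{20} = \frac{475}{54} - \frac{1131}{10} = - \frac{14081}{135}$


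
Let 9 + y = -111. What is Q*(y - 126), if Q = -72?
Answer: 17712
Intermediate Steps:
y = -120 (y = -9 - 111 = -120)
Q*(y - 126) = -72*(-120 - 126) = -72*(-246) = 17712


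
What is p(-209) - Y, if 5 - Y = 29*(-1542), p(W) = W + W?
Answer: -45141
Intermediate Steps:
p(W) = 2*W
Y = 44723 (Y = 5 - 29*(-1542) = 5 - 1*(-44718) = 5 + 44718 = 44723)
p(-209) - Y = 2*(-209) - 1*44723 = -418 - 44723 = -45141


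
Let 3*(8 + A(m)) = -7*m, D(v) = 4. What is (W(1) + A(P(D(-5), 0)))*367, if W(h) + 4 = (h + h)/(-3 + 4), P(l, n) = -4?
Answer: -734/3 ≈ -244.67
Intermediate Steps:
A(m) = -8 - 7*m/3 (A(m) = -8 + (-7*m)/3 = -8 - 7*m/3)
W(h) = -4 + 2*h (W(h) = -4 + (h + h)/(-3 + 4) = -4 + (2*h)/1 = -4 + (2*h)*1 = -4 + 2*h)
(W(1) + A(P(D(-5), 0)))*367 = ((-4 + 2*1) + (-8 - 7/3*(-4)))*367 = ((-4 + 2) + (-8 + 28/3))*367 = (-2 + 4/3)*367 = -⅔*367 = -734/3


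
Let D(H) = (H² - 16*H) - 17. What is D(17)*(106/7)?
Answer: 0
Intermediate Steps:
D(H) = -17 + H² - 16*H
D(17)*(106/7) = (-17 + 17² - 16*17)*(106/7) = (-17 + 289 - 272)*(106*(⅐)) = 0*(106/7) = 0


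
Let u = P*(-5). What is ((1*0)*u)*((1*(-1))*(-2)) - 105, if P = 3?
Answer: -105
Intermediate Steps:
u = -15 (u = 3*(-5) = -15)
((1*0)*u)*((1*(-1))*(-2)) - 105 = ((1*0)*(-15))*((1*(-1))*(-2)) - 105 = (0*(-15))*(-1*(-2)) - 105 = 0*2 - 105 = 0 - 105 = -105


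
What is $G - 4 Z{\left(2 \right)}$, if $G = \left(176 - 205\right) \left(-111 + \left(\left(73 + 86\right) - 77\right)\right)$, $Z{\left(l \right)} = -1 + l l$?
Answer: $829$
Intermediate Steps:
$Z{\left(l \right)} = -1 + l^{2}$
$G = 841$ ($G = - 29 \left(-111 + \left(159 - 77\right)\right) = - 29 \left(-111 + 82\right) = \left(-29\right) \left(-29\right) = 841$)
$G - 4 Z{\left(2 \right)} = 841 - 4 \left(-1 + 2^{2}\right) = 841 - 4 \left(-1 + 4\right) = 841 - 12 = 829$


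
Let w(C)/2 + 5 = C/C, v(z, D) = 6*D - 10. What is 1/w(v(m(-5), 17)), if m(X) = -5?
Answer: -1/8 ≈ -0.12500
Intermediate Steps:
v(z, D) = -10 + 6*D
w(C) = -8 (w(C) = -10 + 2*(C/C) = -10 + 2*1 = -10 + 2 = -8)
1/w(v(m(-5), 17)) = 1/(-8) = -1/8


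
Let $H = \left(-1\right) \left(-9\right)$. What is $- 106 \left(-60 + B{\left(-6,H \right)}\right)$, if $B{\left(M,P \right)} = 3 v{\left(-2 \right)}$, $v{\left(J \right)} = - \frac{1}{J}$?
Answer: $6201$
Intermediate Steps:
$H = 9$
$B{\left(M,P \right)} = \frac{3}{2}$ ($B{\left(M,P \right)} = 3 \left(- \frac{1}{-2}\right) = 3 \left(\left(-1\right) \left(- \frac{1}{2}\right)\right) = 3 \cdot \frac{1}{2} = \frac{3}{2}$)
$- 106 \left(-60 + B{\left(-6,H \right)}\right) = - 106 \left(-60 + \frac{3}{2}\right) = \left(-106\right) \left(- \frac{117}{2}\right) = 6201$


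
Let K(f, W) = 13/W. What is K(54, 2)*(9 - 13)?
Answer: -26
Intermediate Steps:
K(54, 2)*(9 - 13) = (13/2)*(9 - 13) = (13*(½))*(-4) = (13/2)*(-4) = -26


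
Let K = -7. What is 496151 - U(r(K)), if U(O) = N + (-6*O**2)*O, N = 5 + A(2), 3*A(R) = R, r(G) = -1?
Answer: 1488418/3 ≈ 4.9614e+5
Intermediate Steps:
A(R) = R/3
N = 17/3 (N = 5 + (1/3)*2 = 5 + 2/3 = 17/3 ≈ 5.6667)
U(O) = 17/3 - 6*O**3 (U(O) = 17/3 + (-6*O**2)*O = 17/3 - 6*O**3)
496151 - U(r(K)) = 496151 - (17/3 - 6*(-1)**3) = 496151 - (17/3 - 6*(-1)) = 496151 - (17/3 + 6) = 496151 - 1*35/3 = 496151 - 35/3 = 1488418/3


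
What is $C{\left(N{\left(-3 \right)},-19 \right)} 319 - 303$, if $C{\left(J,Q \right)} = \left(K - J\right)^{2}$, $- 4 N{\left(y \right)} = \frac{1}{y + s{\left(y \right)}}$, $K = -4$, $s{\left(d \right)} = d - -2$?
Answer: $\frac{1270207}{256} \approx 4961.8$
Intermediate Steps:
$s{\left(d \right)} = 2 + d$ ($s{\left(d \right)} = d + 2 = 2 + d$)
$N{\left(y \right)} = - \frac{1}{4 \left(2 + 2 y\right)}$ ($N{\left(y \right)} = - \frac{1}{4 \left(y + \left(2 + y\right)\right)} = - \frac{1}{4 \left(2 + 2 y\right)}$)
$C{\left(J,Q \right)} = \left(-4 - J\right)^{2}$
$C{\left(N{\left(-3 \right)},-19 \right)} 319 - 303 = \left(4 - \frac{1}{8 + 8 \left(-3\right)}\right)^{2} \cdot 319 - 303 = \left(4 - \frac{1}{8 - 24}\right)^{2} \cdot 319 - 303 = \left(4 - \frac{1}{-16}\right)^{2} \cdot 319 - 303 = \left(4 - - \frac{1}{16}\right)^{2} \cdot 319 - 303 = \left(4 + \frac{1}{16}\right)^{2} \cdot 319 - 303 = \left(\frac{65}{16}\right)^{2} \cdot 319 - 303 = \frac{4225}{256} \cdot 319 - 303 = \frac{1347775}{256} - 303 = \frac{1270207}{256}$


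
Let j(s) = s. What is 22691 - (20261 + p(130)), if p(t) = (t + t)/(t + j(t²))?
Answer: 318328/131 ≈ 2430.0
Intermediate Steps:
p(t) = 2*t/(t + t²) (p(t) = (t + t)/(t + t²) = (2*t)/(t + t²) = 2*t/(t + t²))
22691 - (20261 + p(130)) = 22691 - (20261 + 2/(1 + 130)) = 22691 - (20261 + 2/131) = 22691 - 1*2654193/131 = 22691 - 2654193/131 = 318328/131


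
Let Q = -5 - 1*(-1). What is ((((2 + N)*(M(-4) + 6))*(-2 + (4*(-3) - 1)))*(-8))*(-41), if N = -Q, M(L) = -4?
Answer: -59040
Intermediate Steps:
Q = -4 (Q = -5 + 1 = -4)
N = 4 (N = -1*(-4) = 4)
((((2 + N)*(M(-4) + 6))*(-2 + (4*(-3) - 1)))*(-8))*(-41) = ((((2 + 4)*(-4 + 6))*(-2 + (4*(-3) - 1)))*(-8))*(-41) = (((6*2)*(-2 + (-12 - 1)))*(-8))*(-41) = ((12*(-2 - 13))*(-8))*(-41) = ((12*(-15))*(-8))*(-41) = -180*(-8)*(-41) = 1440*(-41) = -59040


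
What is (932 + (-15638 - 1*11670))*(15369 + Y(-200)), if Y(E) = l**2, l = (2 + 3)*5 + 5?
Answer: -429111144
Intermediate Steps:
l = 30 (l = 5*5 + 5 = 25 + 5 = 30)
Y(E) = 900 (Y(E) = 30**2 = 900)
(932 + (-15638 - 1*11670))*(15369 + Y(-200)) = (932 + (-15638 - 1*11670))*(15369 + 900) = (932 + (-15638 - 11670))*16269 = (932 - 27308)*16269 = -26376*16269 = -429111144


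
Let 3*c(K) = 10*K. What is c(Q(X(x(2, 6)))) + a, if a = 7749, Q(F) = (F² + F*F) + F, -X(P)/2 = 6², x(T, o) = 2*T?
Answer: 42069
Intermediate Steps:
X(P) = -72 (X(P) = -2*6² = -2*36 = -72)
Q(F) = F + 2*F² (Q(F) = (F² + F²) + F = 2*F² + F = F + 2*F²)
c(K) = 10*K/3 (c(K) = (10*K)/3 = 10*K/3)
c(Q(X(x(2, 6)))) + a = 10*(-72*(1 + 2*(-72)))/3 + 7749 = 10*(-72*(1 - 144))/3 + 7749 = 10*(-72*(-143))/3 + 7749 = (10/3)*10296 + 7749 = 34320 + 7749 = 42069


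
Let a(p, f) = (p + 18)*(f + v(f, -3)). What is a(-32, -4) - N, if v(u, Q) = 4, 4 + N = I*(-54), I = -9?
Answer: -482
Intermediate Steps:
N = 482 (N = -4 - 9*(-54) = -4 + 486 = 482)
a(p, f) = (4 + f)*(18 + p) (a(p, f) = (p + 18)*(f + 4) = (18 + p)*(4 + f) = (4 + f)*(18 + p))
a(-32, -4) - N = (72 + 4*(-32) + 18*(-4) - 4*(-32)) - 1*482 = (72 - 128 - 72 + 128) - 482 = 0 - 482 = -482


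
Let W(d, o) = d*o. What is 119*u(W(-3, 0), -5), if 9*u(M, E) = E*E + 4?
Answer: 3451/9 ≈ 383.44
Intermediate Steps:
u(M, E) = 4/9 + E²/9 (u(M, E) = (E*E + 4)/9 = (E² + 4)/9 = (4 + E²)/9 = 4/9 + E²/9)
119*u(W(-3, 0), -5) = 119*(4/9 + (⅑)*(-5)²) = 119*(4/9 + (⅑)*25) = 119*(4/9 + 25/9) = 119*(29/9) = 3451/9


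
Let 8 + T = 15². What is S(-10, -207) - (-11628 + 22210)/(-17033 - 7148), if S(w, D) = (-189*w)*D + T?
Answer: -9455074771/24181 ≈ -3.9101e+5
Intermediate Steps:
T = 217 (T = -8 + 15² = -8 + 225 = 217)
S(w, D) = 217 - 189*D*w (S(w, D) = (-189*w)*D + 217 = -189*D*w + 217 = 217 - 189*D*w)
S(-10, -207) - (-11628 + 22210)/(-17033 - 7148) = (217 - 189*(-207)*(-10)) - (-11628 + 22210)/(-17033 - 7148) = (217 - 391230) - 10582/(-24181) = -391013 - 10582*(-1)/24181 = -391013 - 1*(-10582/24181) = -391013 + 10582/24181 = -9455074771/24181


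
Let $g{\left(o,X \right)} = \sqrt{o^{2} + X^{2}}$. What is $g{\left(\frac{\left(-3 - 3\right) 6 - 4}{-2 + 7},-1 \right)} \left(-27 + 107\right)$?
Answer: $80 \sqrt{65} \approx 644.98$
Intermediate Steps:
$g{\left(o,X \right)} = \sqrt{X^{2} + o^{2}}$
$g{\left(\frac{\left(-3 - 3\right) 6 - 4}{-2 + 7},-1 \right)} \left(-27 + 107\right) = \sqrt{\left(-1\right)^{2} + \left(\frac{\left(-3 - 3\right) 6 - 4}{-2 + 7}\right)^{2}} \left(-27 + 107\right) = \sqrt{1 + \left(\frac{\left(-6\right) 6 - 4}{5}\right)^{2}} \cdot 80 = \sqrt{1 + \left(\left(-36 - 4\right) \frac{1}{5}\right)^{2}} \cdot 80 = \sqrt{1 + \left(\left(-40\right) \frac{1}{5}\right)^{2}} \cdot 80 = \sqrt{1 + \left(-8\right)^{2}} \cdot 80 = \sqrt{1 + 64} \cdot 80 = \sqrt{65} \cdot 80 = 80 \sqrt{65}$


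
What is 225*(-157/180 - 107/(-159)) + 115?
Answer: 14875/212 ≈ 70.165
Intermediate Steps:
225*(-157/180 - 107/(-159)) + 115 = 225*(-157*1/180 - 107*(-1/159)) + 115 = 225*(-157/180 + 107/159) + 115 = 225*(-1901/9540) + 115 = -9505/212 + 115 = 14875/212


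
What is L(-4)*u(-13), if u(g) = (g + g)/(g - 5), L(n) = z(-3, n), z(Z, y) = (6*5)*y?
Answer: -520/3 ≈ -173.33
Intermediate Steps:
z(Z, y) = 30*y
L(n) = 30*n
u(g) = 2*g/(-5 + g) (u(g) = (2*g)/(-5 + g) = 2*g/(-5 + g))
L(-4)*u(-13) = (30*(-4))*(2*(-13)/(-5 - 13)) = -240*(-13)/(-18) = -240*(-13)*(-1)/18 = -120*13/9 = -520/3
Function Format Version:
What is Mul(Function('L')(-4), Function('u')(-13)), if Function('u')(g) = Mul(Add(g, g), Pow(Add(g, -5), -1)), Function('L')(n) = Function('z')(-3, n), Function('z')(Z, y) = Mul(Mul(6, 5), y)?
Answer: Rational(-520, 3) ≈ -173.33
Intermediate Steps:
Function('z')(Z, y) = Mul(30, y)
Function('L')(n) = Mul(30, n)
Function('u')(g) = Mul(2, g, Pow(Add(-5, g), -1)) (Function('u')(g) = Mul(Mul(2, g), Pow(Add(-5, g), -1)) = Mul(2, g, Pow(Add(-5, g), -1)))
Mul(Function('L')(-4), Function('u')(-13)) = Mul(Mul(30, -4), Mul(2, -13, Pow(Add(-5, -13), -1))) = Mul(-120, Mul(2, -13, Pow(-18, -1))) = Mul(-120, Mul(2, -13, Rational(-1, 18))) = Mul(-120, Rational(13, 9)) = Rational(-520, 3)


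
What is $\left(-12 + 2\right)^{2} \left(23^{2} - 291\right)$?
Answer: $23800$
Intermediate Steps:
$\left(-12 + 2\right)^{2} \left(23^{2} - 291\right) = \left(-10\right)^{2} \left(529 - 291\right) = 100 \cdot 238 = 23800$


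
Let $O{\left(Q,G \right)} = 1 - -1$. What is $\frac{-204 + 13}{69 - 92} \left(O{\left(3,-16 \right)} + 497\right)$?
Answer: $\frac{95309}{23} \approx 4143.9$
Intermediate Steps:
$O{\left(Q,G \right)} = 2$ ($O{\left(Q,G \right)} = 1 + 1 = 2$)
$\frac{-204 + 13}{69 - 92} \left(O{\left(3,-16 \right)} + 497\right) = \frac{-204 + 13}{69 - 92} \left(2 + 497\right) = - \frac{191}{-23} \cdot 499 = \left(-191\right) \left(- \frac{1}{23}\right) 499 = \frac{191}{23} \cdot 499 = \frac{95309}{23}$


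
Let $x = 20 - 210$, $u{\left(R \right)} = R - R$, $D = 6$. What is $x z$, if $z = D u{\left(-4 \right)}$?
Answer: $0$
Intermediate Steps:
$u{\left(R \right)} = 0$
$z = 0$ ($z = 6 \cdot 0 = 0$)
$x = -190$ ($x = 20 - 210 = -190$)
$x z = \left(-190\right) 0 = 0$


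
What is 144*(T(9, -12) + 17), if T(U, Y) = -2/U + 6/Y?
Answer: 2344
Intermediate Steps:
144*(T(9, -12) + 17) = 144*((-2/9 + 6/(-12)) + 17) = 144*((-2*⅑ + 6*(-1/12)) + 17) = 144*((-2/9 - ½) + 17) = 144*(-13/18 + 17) = 144*(293/18) = 2344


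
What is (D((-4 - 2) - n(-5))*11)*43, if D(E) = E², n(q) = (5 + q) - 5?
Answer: 473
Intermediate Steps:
n(q) = q
(D((-4 - 2) - n(-5))*11)*43 = (((-4 - 2) - 1*(-5))²*11)*43 = ((-6 + 5)²*11)*43 = ((-1)²*11)*43 = (1*11)*43 = 11*43 = 473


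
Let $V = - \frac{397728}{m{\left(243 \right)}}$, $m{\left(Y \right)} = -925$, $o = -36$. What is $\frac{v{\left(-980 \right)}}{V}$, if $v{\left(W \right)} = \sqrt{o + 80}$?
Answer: $\frac{925 \sqrt{11}}{198864} \approx 0.015427$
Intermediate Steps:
$V = \frac{397728}{925}$ ($V = - \frac{397728}{-925} = \left(-397728\right) \left(- \frac{1}{925}\right) = \frac{397728}{925} \approx 429.98$)
$v{\left(W \right)} = 2 \sqrt{11}$ ($v{\left(W \right)} = \sqrt{-36 + 80} = \sqrt{44} = 2 \sqrt{11}$)
$\frac{v{\left(-980 \right)}}{V} = \frac{2 \sqrt{11}}{\frac{397728}{925}} = 2 \sqrt{11} \cdot \frac{925}{397728} = \frac{925 \sqrt{11}}{198864}$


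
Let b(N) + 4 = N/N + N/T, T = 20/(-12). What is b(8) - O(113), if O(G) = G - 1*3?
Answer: -589/5 ≈ -117.80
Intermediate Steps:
T = -5/3 (T = 20*(-1/12) = -5/3 ≈ -1.6667)
O(G) = -3 + G (O(G) = G - 3 = -3 + G)
b(N) = -3 - 3*N/5 (b(N) = -4 + (N/N + N/(-5/3)) = -4 + (1 + N*(-3/5)) = -4 + (1 - 3*N/5) = -3 - 3*N/5)
b(8) - O(113) = (-3 - 3/5*8) - (-3 + 113) = (-3 - 24/5) - 1*110 = -39/5 - 110 = -589/5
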